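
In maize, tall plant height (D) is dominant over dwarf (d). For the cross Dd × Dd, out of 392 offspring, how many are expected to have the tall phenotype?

Punnett square for Dd × Dd:
Offspring genotypes: 1 DD, 2 Dd, 1 dd
Total offspring: 4
Count with target: 3
Probability: 3/4
Expected count = 3/4 × 392 = 294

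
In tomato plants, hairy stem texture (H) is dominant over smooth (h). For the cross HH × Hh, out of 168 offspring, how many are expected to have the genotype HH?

Punnett square for HH × Hh:
Offspring genotypes: 2 HH, 2 Hh
Total offspring: 4
Count with target: 2
Probability: 2/4 = 1/2
Expected count = 1/2 × 168 = 84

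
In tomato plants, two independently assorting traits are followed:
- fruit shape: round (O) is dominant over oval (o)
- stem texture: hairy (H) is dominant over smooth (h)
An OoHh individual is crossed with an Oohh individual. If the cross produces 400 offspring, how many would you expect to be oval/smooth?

Dihybrid cross OoHh × Oohh — consider each gene separately:
fruit shape: Oo × Oo → 1 OO, 2 Oo, 1 oo → 3 O_ : 1 oo (out of 4)
stem texture: Hh × hh → 2 Hh, 2 hh → 2 H_ : 2 hh (out of 4)
Combine (counts out of 4 × 4 = 16): round/hairy (O_H_) = 3×2 = 6; round/smooth (O_hh) = 3×2 = 6; oval/hairy (ooH_) = 1×2 = 2; oval/smooth (oohh) = 1×2 = 2
Phenotype counts (out of 16): 6 round/hairy, 6 round/smooth, 2 oval/hairy, 2 oval/smooth
oval/smooth: 2 out of 16 → fraction 1/8
Expected count = 1/8 × 400 = 50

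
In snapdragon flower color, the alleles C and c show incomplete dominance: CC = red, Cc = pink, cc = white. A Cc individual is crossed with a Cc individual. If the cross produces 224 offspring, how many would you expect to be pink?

Punnett square for Cc × Cc:
Offspring genotypes: 1 CC, 2 Cc, 1 cc
Phenotype counts: 1 red, 2 pink, 1 white
pink: 2 out of 4 → fraction 1/2
Expected count = 1/2 × 224 = 112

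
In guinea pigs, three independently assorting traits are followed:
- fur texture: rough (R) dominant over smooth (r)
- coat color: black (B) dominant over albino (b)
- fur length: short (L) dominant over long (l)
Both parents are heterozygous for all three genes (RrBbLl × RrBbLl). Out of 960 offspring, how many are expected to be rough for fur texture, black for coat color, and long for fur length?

Trihybrid cross: RrBbLl × RrBbLl
Each trait segregates independently with a 3:1 phenotypic ratio, so each gene contributes 3/4 (dominant) or 1/4 (recessive).
Target: rough (fur texture), black (coat color), long (fur length)
Probability = product of independent per-trait probabilities
= 3/4 × 3/4 × 1/4 = 9/64
Expected count = 9/64 × 960 = 135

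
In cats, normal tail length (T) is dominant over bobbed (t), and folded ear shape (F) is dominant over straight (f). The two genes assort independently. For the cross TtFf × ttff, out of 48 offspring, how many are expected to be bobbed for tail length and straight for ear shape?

Dihybrid cross TtFf × ttff — consider each gene separately:
tail length: Tt × tt → 2 Tt, 2 tt → 2 T_ : 2 tt (out of 4)
ear shape: Ff × ff → 2 Ff, 2 ff → 2 F_ : 2 ff (out of 4)
Looking for: bobbed (tt) and straight (ff)
P(bobbed) = 2/4, P(straight) = 2/4
P(both) = 2/4 × 2/4 = 4/16 = 1/4
Expected count = 1/4 × 48 = 12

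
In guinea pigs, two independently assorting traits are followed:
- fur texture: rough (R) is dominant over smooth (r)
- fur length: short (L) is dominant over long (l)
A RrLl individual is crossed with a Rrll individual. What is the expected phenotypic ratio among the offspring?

Dihybrid cross RrLl × Rrll — consider each gene separately:
fur texture: Rr × Rr → 1 RR, 2 Rr, 1 rr → 3 R_ : 1 rr (out of 4)
fur length: Ll × ll → 2 Ll, 2 ll → 2 L_ : 2 ll (out of 4)
Combine (counts out of 4 × 4 = 16): rough/short (R_L_) = 3×2 = 6; rough/long (R_ll) = 3×2 = 6; smooth/short (rrL_) = 1×2 = 2; smooth/long (rrll) = 1×2 = 2
Phenotype counts (out of 16): 6 rough/short, 6 rough/long, 2 smooth/short, 2 smooth/long
Ratio: 3 rough/short : 3 rough/long : 1 smooth/short : 1 smooth/long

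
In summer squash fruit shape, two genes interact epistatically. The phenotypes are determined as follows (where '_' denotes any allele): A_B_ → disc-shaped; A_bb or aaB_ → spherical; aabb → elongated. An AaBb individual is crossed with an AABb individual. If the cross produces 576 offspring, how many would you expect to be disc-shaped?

Cross: AaBb × AABb — consider each gene separately:
A gene: Aa × AA → 2 AA, 2 Aa → 4 A_ (out of 4)
B gene: Bb × Bb → 1 BB, 2 Bb, 1 bb → 3 B_ : 1 bb (out of 4)
Genotype classes (out of 4 × 4 = 16): A_B_ = 4×3 = 12; A_bb = 4×1 = 4
Apply the phenotype rules: A_B_ (12) → disc-shaped; A_bb (4) → spherical
Phenotype counts (out of 16): 12 disc-shaped, 4 spherical
disc-shaped: 12 out of 16 → fraction 3/4
Expected count = 3/4 × 576 = 432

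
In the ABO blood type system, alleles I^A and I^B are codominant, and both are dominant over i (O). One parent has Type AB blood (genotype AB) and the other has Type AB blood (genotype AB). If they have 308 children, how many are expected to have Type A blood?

Cross: AB × AB
Possible offspring genotypes: 1 AA, 2 AB, 1 BB
Blood type counts: 1 Type A, 2 Type AB, 1 Type B
Probability of Type A: 1/4
Expected count = 1/4 × 308 = 77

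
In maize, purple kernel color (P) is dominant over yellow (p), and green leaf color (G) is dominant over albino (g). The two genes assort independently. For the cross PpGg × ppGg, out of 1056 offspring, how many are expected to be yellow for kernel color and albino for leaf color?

Dihybrid cross PpGg × ppGg — consider each gene separately:
kernel color: Pp × pp → 2 Pp, 2 pp → 2 P_ : 2 pp (out of 4)
leaf color: Gg × Gg → 1 GG, 2 Gg, 1 gg → 3 G_ : 1 gg (out of 4)
Looking for: yellow (pp) and albino (gg)
P(yellow) = 2/4, P(albino) = 1/4
P(both) = 2/4 × 1/4 = 2/16 = 1/8
Expected count = 1/8 × 1056 = 132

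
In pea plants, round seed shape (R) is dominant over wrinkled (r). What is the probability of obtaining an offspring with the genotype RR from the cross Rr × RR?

Punnett square for Rr × RR:
Offspring genotypes: 2 RR, 2 Rr
Total offspring: 4
Count with target: 2
Probability: 2/4 = 1/2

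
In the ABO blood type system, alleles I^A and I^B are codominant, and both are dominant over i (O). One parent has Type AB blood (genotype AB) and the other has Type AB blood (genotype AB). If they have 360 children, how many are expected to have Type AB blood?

Cross: AB × AB
Possible offspring genotypes: 1 AA, 2 AB, 1 BB
Blood type counts: 1 Type A, 2 Type AB, 1 Type B
Probability of Type AB: 2/4 = 1/2
Expected count = 1/2 × 360 = 180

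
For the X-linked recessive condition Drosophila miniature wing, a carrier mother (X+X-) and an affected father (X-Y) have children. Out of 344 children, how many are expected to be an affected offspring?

Cross: X+X- × X-Y
Offspring: 1 X+X-, 1 X+Y, 1 X-X-, 1 X-Y
Probability of an affected offspring: 2/4 = 1/2
Expected count = 1/2 × 344 = 172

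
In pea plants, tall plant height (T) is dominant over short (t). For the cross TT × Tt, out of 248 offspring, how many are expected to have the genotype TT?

Punnett square for TT × Tt:
Offspring genotypes: 2 TT, 2 Tt
Total offspring: 4
Count with target: 2
Probability: 2/4 = 1/2
Expected count = 1/2 × 248 = 124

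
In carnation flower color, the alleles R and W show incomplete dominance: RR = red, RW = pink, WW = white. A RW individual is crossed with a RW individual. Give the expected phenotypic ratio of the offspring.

Punnett square for RW × RW:
Offspring genotypes: 1 RR, 2 RW, 1 WW
Phenotype counts: 1 red, 2 pink, 1 white
Ratio: 1 red : 2 pink : 1 white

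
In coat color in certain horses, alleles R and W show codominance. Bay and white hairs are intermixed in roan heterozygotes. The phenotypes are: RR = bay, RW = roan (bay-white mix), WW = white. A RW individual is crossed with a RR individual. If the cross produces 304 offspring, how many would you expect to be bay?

Punnett square for RW × RR:
Offspring genotypes: 2 RR, 2 RW
Phenotype counts: 2 bay, 2 roan (bay-white mix)
bay: 2 out of 4 → fraction 1/2
Expected count = 1/2 × 304 = 152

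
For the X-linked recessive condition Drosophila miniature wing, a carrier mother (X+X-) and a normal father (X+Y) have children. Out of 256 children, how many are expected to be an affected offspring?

Cross: X+X- × X+Y
Offspring: 1 X+X+, 1 X+Y, 1 X+X-, 1 X-Y
Probability of an affected offspring: 1/4
Expected count = 1/4 × 256 = 64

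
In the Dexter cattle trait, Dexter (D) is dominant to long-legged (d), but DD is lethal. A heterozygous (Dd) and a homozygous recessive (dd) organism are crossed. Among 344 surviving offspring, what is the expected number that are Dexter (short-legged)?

Cross: Dd × dd
Punnett square offspring (before lethality): 2 Dd, 2 dd
No DD offspring are produced in this cross.
Dexter (short-legged): 2 out of 4 → fraction 1/2
Expected count = 1/2 × 344 = 172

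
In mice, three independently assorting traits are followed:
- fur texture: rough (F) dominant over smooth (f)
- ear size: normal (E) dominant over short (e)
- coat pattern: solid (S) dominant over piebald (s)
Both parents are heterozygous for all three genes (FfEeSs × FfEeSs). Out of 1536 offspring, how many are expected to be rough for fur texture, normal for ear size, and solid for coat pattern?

Trihybrid cross: FfEeSs × FfEeSs
Each trait segregates independently with a 3:1 phenotypic ratio, so each gene contributes 3/4 (dominant) or 1/4 (recessive).
Target: rough (fur texture), normal (ear size), solid (coat pattern)
Probability = product of independent per-trait probabilities
= 3/4 × 3/4 × 3/4 = 27/64
Expected count = 27/64 × 1536 = 648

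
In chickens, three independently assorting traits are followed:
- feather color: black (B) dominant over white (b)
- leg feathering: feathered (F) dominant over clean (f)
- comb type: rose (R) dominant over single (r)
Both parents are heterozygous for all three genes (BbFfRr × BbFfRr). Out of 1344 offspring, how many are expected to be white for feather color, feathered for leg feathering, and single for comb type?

Trihybrid cross: BbFfRr × BbFfRr
Each trait segregates independently with a 3:1 phenotypic ratio, so each gene contributes 3/4 (dominant) or 1/4 (recessive).
Target: white (feather color), feathered (leg feathering), single (comb type)
Probability = product of independent per-trait probabilities
= 1/4 × 3/4 × 1/4 = 3/64
Expected count = 3/64 × 1344 = 63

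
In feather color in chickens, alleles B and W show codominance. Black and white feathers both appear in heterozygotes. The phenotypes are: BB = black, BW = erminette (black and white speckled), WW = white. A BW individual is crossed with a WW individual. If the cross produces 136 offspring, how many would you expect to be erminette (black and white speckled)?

Punnett square for BW × WW:
Offspring genotypes: 2 BW, 2 WW
Phenotype counts: 2 erminette (black and white speckled), 2 white
erminette (black and white speckled): 2 out of 4 → fraction 1/2
Expected count = 1/2 × 136 = 68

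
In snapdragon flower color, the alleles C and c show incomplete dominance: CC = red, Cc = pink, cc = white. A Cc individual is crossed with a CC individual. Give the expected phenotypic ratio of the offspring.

Punnett square for Cc × CC:
Offspring genotypes: 2 CC, 2 Cc
Phenotype counts: 2 red, 2 pink
Ratio: 1 red : 1 pink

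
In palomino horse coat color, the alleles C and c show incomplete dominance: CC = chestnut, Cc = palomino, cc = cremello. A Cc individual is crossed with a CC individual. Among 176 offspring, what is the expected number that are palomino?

Punnett square for Cc × CC:
Offspring genotypes: 2 CC, 2 Cc
Phenotype counts: 2 chestnut, 2 palomino
palomino: 2 out of 4 → fraction 1/2
Expected count = 1/2 × 176 = 88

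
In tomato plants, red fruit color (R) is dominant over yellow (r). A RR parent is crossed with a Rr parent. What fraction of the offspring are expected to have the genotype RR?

Punnett square for RR × Rr:
Offspring genotypes: 2 RR, 2 Rr
Total offspring: 4
Count with target: 2
Probability: 2/4 = 1/2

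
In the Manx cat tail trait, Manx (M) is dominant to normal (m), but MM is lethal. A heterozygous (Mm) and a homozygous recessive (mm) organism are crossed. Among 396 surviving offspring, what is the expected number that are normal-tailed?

Cross: Mm × mm
Punnett square offspring (before lethality): 2 Mm, 2 mm
No MM offspring are produced in this cross.
normal-tailed: 2 out of 4 → fraction 1/2
Expected count = 1/2 × 396 = 198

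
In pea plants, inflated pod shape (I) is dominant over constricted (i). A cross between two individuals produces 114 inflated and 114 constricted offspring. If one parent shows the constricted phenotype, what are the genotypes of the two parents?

Observed offspring: 114 inflated, 114 constricted
The observed ratio simplifies to 1:1. One parent shows constricted, so its genotype must be ii. A 1:1 offspring split requires the other parent to be heterozygous (Ii).
Parent genotypes: ii × Ii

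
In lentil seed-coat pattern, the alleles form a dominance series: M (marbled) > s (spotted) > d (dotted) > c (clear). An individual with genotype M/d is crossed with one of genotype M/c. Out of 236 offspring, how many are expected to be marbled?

Cross: M/d × M/c
Allele dominance: M > s > d > c
Offspring genotypes: 1 M/M, 1 M/c, 1 M/d, 1 d/c
Phenotype counts: 3 marbled, 1 dotted
marbled: 3 out of 4 → fraction 3/4
Expected count = 3/4 × 236 = 177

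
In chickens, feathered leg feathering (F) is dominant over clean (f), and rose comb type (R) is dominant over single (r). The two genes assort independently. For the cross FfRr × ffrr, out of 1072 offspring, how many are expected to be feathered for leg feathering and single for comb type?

Dihybrid cross FfRr × ffrr — consider each gene separately:
leg feathering: Ff × ff → 2 Ff, 2 ff → 2 F_ : 2 ff (out of 4)
comb type: Rr × rr → 2 Rr, 2 rr → 2 R_ : 2 rr (out of 4)
Looking for: feathered (F_) and single (rr)
P(feathered) = 2/4, P(single) = 2/4
P(both) = 2/4 × 2/4 = 4/16 = 1/4
Expected count = 1/4 × 1072 = 268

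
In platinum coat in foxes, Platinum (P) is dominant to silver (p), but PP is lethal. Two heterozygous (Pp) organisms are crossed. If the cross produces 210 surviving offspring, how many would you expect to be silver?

Cross: Pp × Pp
Punnett square offspring (before lethality): 1 PP, 2 Pp, 1 pp
The PP genotype is lethal (embryos die); surviving offspring: 2 Pp, 1 pp
silver: 1 out of 3 → fraction 1/3
Expected count = 1/3 × 210 = 70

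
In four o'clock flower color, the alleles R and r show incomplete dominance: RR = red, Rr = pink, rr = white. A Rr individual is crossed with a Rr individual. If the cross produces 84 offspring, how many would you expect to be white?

Punnett square for Rr × Rr:
Offspring genotypes: 1 RR, 2 Rr, 1 rr
Phenotype counts: 1 red, 2 pink, 1 white
white: 1 out of 4 → fraction 1/4
Expected count = 1/4 × 84 = 21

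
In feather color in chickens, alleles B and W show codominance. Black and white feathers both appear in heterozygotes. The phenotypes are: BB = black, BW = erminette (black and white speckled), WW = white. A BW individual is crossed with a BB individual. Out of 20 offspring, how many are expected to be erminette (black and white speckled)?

Punnett square for BW × BB:
Offspring genotypes: 2 BB, 2 BW
Phenotype counts: 2 black, 2 erminette (black and white speckled)
erminette (black and white speckled): 2 out of 4 → fraction 1/2
Expected count = 1/2 × 20 = 10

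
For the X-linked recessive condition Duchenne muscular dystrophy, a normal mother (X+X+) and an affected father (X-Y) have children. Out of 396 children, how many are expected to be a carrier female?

Cross: X+X+ × X-Y
Offspring: 2 X+X-, 2 X+Y
Probability of a carrier female: 2/4 = 1/2
Expected count = 1/2 × 396 = 198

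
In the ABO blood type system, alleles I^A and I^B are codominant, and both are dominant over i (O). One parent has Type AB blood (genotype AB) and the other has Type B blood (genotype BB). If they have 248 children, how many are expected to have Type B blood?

Cross: AB × BB
Possible offspring genotypes: 2 AB, 2 BB
Blood type counts: 2 Type AB, 2 Type B
Probability of Type B: 2/4 = 1/2
Expected count = 1/2 × 248 = 124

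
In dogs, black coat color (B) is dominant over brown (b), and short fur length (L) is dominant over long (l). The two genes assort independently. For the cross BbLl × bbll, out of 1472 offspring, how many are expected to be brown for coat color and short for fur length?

Dihybrid cross BbLl × bbll — consider each gene separately:
coat color: Bb × bb → 2 Bb, 2 bb → 2 B_ : 2 bb (out of 4)
fur length: Ll × ll → 2 Ll, 2 ll → 2 L_ : 2 ll (out of 4)
Looking for: brown (bb) and short (L_)
P(brown) = 2/4, P(short) = 2/4
P(both) = 2/4 × 2/4 = 4/16 = 1/4
Expected count = 1/4 × 1472 = 368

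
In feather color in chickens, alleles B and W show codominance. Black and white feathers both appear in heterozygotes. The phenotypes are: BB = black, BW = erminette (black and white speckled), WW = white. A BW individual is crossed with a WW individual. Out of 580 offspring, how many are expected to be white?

Punnett square for BW × WW:
Offspring genotypes: 2 BW, 2 WW
Phenotype counts: 2 erminette (black and white speckled), 2 white
white: 2 out of 4 → fraction 1/2
Expected count = 1/2 × 580 = 290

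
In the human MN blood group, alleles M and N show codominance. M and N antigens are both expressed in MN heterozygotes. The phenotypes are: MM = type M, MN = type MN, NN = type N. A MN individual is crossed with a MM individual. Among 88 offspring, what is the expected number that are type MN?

Punnett square for MN × MM:
Offspring genotypes: 2 MM, 2 MN
Phenotype counts: 2 type M, 2 type MN
type MN: 2 out of 4 → fraction 1/2
Expected count = 1/2 × 88 = 44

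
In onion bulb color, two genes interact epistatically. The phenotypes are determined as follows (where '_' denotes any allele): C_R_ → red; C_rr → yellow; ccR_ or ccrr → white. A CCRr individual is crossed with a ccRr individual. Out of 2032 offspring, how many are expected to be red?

Cross: CCRr × ccRr — consider each gene separately:
C gene: CC × cc → 4 Cc → 4 C_ (out of 4)
R gene: Rr × Rr → 1 RR, 2 Rr, 1 rr → 3 R_ : 1 rr (out of 4)
Genotype classes (out of 4 × 4 = 16): C_R_ = 4×3 = 12; C_rr = 4×1 = 4
Apply the phenotype rules: C_R_ (12) → red; C_rr (4) → yellow
Phenotype counts (out of 16): 12 red, 4 yellow
red: 12 out of 16 → fraction 3/4
Expected count = 3/4 × 2032 = 1524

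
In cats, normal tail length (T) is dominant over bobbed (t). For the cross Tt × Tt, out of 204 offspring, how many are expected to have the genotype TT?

Punnett square for Tt × Tt:
Offspring genotypes: 1 TT, 2 Tt, 1 tt
Total offspring: 4
Count with target: 1
Probability: 1/4
Expected count = 1/4 × 204 = 51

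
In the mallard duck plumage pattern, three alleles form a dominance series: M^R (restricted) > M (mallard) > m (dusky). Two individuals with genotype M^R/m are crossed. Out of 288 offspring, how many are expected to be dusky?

Cross: M^R/m × M^R/m
Allele dominance: M^R > M > m
Offspring genotypes: 1 M^R/M^R, 2 M^R/m, 1 m/m
Phenotype counts: 3 restricted, 1 dusky
dusky: 1 out of 4 → fraction 1/4
Expected count = 1/4 × 288 = 72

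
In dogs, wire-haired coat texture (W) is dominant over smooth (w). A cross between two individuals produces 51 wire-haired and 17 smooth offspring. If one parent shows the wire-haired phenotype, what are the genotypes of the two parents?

Observed offspring: 51 wire-haired, 17 smooth
The observed ratio simplifies to 3:1. Smooth (ww) offspring appear, so each parent must contribute one w allele. The parent stated to show wire-haired carries W, so it is Ww. The other parent is then either Ww or ww: Ww × ww would give a 1:1 split, whereas Ww × Ww gives 3:1 — matching the data. So both parents are heterozygous (Ww × Ww).
Parent genotypes: Ww × Ww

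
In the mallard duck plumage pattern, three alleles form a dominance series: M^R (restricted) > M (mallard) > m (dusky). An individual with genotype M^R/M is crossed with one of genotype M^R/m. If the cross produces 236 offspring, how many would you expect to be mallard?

Cross: M^R/M × M^R/m
Allele dominance: M^R > M > m
Offspring genotypes: 1 M^R/M^R, 1 M^R/m, 1 M^R/M, 1 M/m
Phenotype counts: 3 restricted, 1 mallard
mallard: 1 out of 4 → fraction 1/4
Expected count = 1/4 × 236 = 59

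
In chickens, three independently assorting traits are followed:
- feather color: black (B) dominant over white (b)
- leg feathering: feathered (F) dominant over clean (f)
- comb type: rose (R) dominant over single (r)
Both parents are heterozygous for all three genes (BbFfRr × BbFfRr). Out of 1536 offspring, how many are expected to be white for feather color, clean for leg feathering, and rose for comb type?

Trihybrid cross: BbFfRr × BbFfRr
Each trait segregates independently with a 3:1 phenotypic ratio, so each gene contributes 3/4 (dominant) or 1/4 (recessive).
Target: white (feather color), clean (leg feathering), rose (comb type)
Probability = product of independent per-trait probabilities
= 1/4 × 1/4 × 3/4 = 3/64
Expected count = 3/64 × 1536 = 72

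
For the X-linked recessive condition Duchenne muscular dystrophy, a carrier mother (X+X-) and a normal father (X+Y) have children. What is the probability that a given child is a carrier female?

Cross: X+X- × X+Y
Offspring: 1 X+X+, 1 X+Y, 1 X+X-, 1 X-Y
Probability of a carrier female: 1/4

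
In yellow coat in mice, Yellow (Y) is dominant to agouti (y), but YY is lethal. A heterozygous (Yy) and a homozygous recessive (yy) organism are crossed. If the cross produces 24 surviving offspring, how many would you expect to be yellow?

Cross: Yy × yy
Punnett square offspring (before lethality): 2 Yy, 2 yy
No YY offspring are produced in this cross.
yellow: 2 out of 4 → fraction 1/2
Expected count = 1/2 × 24 = 12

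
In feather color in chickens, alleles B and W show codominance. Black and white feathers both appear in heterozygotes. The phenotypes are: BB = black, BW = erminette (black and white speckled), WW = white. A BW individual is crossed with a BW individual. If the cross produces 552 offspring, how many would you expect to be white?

Punnett square for BW × BW:
Offspring genotypes: 1 BB, 2 BW, 1 WW
Phenotype counts: 1 black, 2 erminette (black and white speckled), 1 white
white: 1 out of 4 → fraction 1/4
Expected count = 1/4 × 552 = 138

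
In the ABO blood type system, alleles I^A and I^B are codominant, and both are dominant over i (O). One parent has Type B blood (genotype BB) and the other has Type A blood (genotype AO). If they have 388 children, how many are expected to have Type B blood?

Cross: BB × AO
Possible offspring genotypes: 2 AB, 2 BO
Blood type counts: 2 Type AB, 2 Type B
Probability of Type B: 2/4 = 1/2
Expected count = 1/2 × 388 = 194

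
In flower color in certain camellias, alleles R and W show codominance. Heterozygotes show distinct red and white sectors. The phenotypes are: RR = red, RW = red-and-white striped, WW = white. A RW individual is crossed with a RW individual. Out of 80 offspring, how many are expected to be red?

Punnett square for RW × RW:
Offspring genotypes: 1 RR, 2 RW, 1 WW
Phenotype counts: 1 red, 2 red-and-white striped, 1 white
red: 1 out of 4 → fraction 1/4
Expected count = 1/4 × 80 = 20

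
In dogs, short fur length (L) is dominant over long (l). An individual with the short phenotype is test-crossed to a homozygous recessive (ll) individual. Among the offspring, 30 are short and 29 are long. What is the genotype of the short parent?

Test cross: ? × ll
Offspring: 30 short, 29 long — approximately 1:1.
A 1:1 ratio in a test cross indicates the unknown parent is heterozygous (Ll).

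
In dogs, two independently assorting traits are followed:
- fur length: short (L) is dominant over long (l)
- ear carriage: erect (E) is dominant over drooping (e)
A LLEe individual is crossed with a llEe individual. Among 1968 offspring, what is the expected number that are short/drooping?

Dihybrid cross LLEe × llEe — consider each gene separately:
fur length: LL × ll → 4 Ll → 4 L_ (out of 4)
ear carriage: Ee × Ee → 1 EE, 2 Ee, 1 ee → 3 E_ : 1 ee (out of 4)
Combine (counts out of 4 × 4 = 16): short/erect (L_E_) = 4×3 = 12; short/drooping (L_ee) = 4×1 = 4
Phenotype counts (out of 16): 12 short/erect, 4 short/drooping
short/drooping: 4 out of 16 → fraction 1/4
Expected count = 1/4 × 1968 = 492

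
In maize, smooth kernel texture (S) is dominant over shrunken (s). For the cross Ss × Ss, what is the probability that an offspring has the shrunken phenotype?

Punnett square for Ss × Ss:
Offspring genotypes: 1 SS, 2 Ss, 1 ss
Total offspring: 4
Count with target: 1
Probability: 1/4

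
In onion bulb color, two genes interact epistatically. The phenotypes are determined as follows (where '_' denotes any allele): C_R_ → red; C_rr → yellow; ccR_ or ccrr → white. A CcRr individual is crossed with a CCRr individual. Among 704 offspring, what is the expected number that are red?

Cross: CcRr × CCRr — consider each gene separately:
C gene: Cc × CC → 2 CC, 2 Cc → 4 C_ (out of 4)
R gene: Rr × Rr → 1 RR, 2 Rr, 1 rr → 3 R_ : 1 rr (out of 4)
Genotype classes (out of 4 × 4 = 16): C_R_ = 4×3 = 12; C_rr = 4×1 = 4
Apply the phenotype rules: C_R_ (12) → red; C_rr (4) → yellow
Phenotype counts (out of 16): 12 red, 4 yellow
red: 12 out of 16 → fraction 3/4
Expected count = 3/4 × 704 = 528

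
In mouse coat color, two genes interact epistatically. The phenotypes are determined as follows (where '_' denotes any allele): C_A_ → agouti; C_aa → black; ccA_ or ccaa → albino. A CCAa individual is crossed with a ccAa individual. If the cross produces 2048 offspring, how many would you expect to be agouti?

Cross: CCAa × ccAa — consider each gene separately:
C gene: CC × cc → 4 Cc → 4 C_ (out of 4)
A gene: Aa × Aa → 1 AA, 2 Aa, 1 aa → 3 A_ : 1 aa (out of 4)
Genotype classes (out of 4 × 4 = 16): C_A_ = 4×3 = 12; C_aa = 4×1 = 4
Apply the phenotype rules: C_A_ (12) → agouti; C_aa (4) → black
Phenotype counts (out of 16): 12 agouti, 4 black
agouti: 12 out of 16 → fraction 3/4
Expected count = 3/4 × 2048 = 1536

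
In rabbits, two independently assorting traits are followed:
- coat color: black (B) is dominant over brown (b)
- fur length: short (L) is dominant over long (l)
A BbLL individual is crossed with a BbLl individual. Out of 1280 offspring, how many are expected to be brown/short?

Dihybrid cross BbLL × BbLl — consider each gene separately:
coat color: Bb × Bb → 1 BB, 2 Bb, 1 bb → 3 B_ : 1 bb (out of 4)
fur length: LL × Ll → 2 LL, 2 Ll → 4 L_ (out of 4)
Combine (counts out of 4 × 4 = 16): black/short (B_L_) = 3×4 = 12; brown/short (bbL_) = 1×4 = 4
Phenotype counts (out of 16): 12 black/short, 4 brown/short
brown/short: 4 out of 16 → fraction 1/4
Expected count = 1/4 × 1280 = 320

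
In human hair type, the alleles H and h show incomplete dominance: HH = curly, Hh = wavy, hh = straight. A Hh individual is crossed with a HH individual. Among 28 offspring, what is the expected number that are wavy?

Punnett square for Hh × HH:
Offspring genotypes: 2 HH, 2 Hh
Phenotype counts: 2 curly, 2 wavy
wavy: 2 out of 4 → fraction 1/2
Expected count = 1/2 × 28 = 14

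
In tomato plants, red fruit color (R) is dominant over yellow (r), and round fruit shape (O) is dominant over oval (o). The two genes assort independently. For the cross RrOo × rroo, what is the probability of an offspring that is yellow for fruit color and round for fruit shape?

Dihybrid cross RrOo × rroo — consider each gene separately:
fruit color: Rr × rr → 2 Rr, 2 rr → 2 R_ : 2 rr (out of 4)
fruit shape: Oo × oo → 2 Oo, 2 oo → 2 O_ : 2 oo (out of 4)
Looking for: yellow (rr) and round (O_)
P(yellow) = 2/4, P(round) = 2/4
P(both) = 2/4 × 2/4 = 4/16 = 1/4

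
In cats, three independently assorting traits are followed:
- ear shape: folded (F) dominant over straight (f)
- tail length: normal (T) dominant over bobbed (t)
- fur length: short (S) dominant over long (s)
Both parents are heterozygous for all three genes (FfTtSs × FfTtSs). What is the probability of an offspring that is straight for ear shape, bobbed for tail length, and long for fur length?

Trihybrid cross: FfTtSs × FfTtSs
Each trait segregates independently with a 3:1 phenotypic ratio, so each gene contributes 3/4 (dominant) or 1/4 (recessive).
Target: straight (ear shape), bobbed (tail length), long (fur length)
Probability = product of independent per-trait probabilities
= 1/4 × 1/4 × 1/4 = 1/64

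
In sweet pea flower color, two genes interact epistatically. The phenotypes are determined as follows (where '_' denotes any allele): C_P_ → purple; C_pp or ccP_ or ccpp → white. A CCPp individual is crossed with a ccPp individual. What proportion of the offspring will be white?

Cross: CCPp × ccPp — consider each gene separately:
C gene: CC × cc → 4 Cc → 4 C_ (out of 4)
P gene: Pp × Pp → 1 PP, 2 Pp, 1 pp → 3 P_ : 1 pp (out of 4)
Genotype classes (out of 4 × 4 = 16): C_P_ = 4×3 = 12; C_pp = 4×1 = 4
Apply the phenotype rules: C_P_ (12) → purple; C_pp (4) → white
Phenotype counts (out of 16): 12 purple, 4 white
white: 4 out of 16
Probability: 4/16 = 1/4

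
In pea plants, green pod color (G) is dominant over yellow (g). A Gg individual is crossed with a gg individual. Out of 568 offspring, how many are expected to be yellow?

Punnett square for Gg × gg:
Offspring genotypes: 2 Gg, 2 gg
green: 2, yellow: 2
yellow: 2 out of 4 → fraction 1/2
Expected count = 1/2 × 568 = 284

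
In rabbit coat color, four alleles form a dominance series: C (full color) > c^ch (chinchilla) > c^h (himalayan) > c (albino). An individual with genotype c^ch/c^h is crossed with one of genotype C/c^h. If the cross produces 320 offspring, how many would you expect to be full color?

Cross: c^ch/c^h × C/c^h
Allele dominance: C > c^ch > c^h > c
Offspring genotypes: 1 C/c^ch, 1 c^ch/c^h, 1 C/c^h, 1 c^h/c^h
Phenotype counts: 2 full color, 1 chinchilla, 1 himalayan
full color: 2 out of 4 → fraction 1/2
Expected count = 1/2 × 320 = 160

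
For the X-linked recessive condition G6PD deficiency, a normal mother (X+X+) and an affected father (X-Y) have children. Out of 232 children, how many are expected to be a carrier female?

Cross: X+X+ × X-Y
Offspring: 2 X+X-, 2 X+Y
Probability of a carrier female: 2/4 = 1/2
Expected count = 1/2 × 232 = 116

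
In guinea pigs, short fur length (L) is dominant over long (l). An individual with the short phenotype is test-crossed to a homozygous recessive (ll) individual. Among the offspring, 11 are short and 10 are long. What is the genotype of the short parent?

Test cross: ? × ll
Offspring: 11 short, 10 long — approximately 1:1.
A 1:1 ratio in a test cross indicates the unknown parent is heterozygous (Ll).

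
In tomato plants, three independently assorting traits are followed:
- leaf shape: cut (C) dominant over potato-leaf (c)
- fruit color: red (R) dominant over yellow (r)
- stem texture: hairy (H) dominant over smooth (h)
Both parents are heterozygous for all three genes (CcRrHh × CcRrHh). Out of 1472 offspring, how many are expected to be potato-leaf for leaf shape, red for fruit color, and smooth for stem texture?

Trihybrid cross: CcRrHh × CcRrHh
Each trait segregates independently with a 3:1 phenotypic ratio, so each gene contributes 3/4 (dominant) or 1/4 (recessive).
Target: potato-leaf (leaf shape), red (fruit color), smooth (stem texture)
Probability = product of independent per-trait probabilities
= 1/4 × 3/4 × 1/4 = 3/64
Expected count = 3/64 × 1472 = 69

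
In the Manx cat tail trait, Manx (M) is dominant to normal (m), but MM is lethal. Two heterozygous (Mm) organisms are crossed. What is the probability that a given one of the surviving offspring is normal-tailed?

Cross: Mm × Mm
Punnett square offspring (before lethality): 1 MM, 2 Mm, 1 mm
The MM genotype is lethal (embryos die); surviving offspring: 2 Mm, 1 mm
normal-tailed: 1 out of 3
Probability: 1/3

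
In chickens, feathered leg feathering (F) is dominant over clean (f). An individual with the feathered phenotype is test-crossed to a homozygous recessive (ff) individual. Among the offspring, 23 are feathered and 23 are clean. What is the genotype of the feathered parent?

Test cross: ? × ff
Offspring: 23 feathered, 23 clean — approximately 1:1.
A 1:1 ratio in a test cross indicates the unknown parent is heterozygous (Ff).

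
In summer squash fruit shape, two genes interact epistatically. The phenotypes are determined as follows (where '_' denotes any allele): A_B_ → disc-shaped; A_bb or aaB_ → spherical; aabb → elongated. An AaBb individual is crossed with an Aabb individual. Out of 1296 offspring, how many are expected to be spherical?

Cross: AaBb × Aabb — consider each gene separately:
A gene: Aa × Aa → 1 AA, 2 Aa, 1 aa → 3 A_ : 1 aa (out of 4)
B gene: Bb × bb → 2 Bb, 2 bb → 2 B_ : 2 bb (out of 4)
Genotype classes (out of 4 × 4 = 16): A_B_ = 3×2 = 6; A_bb = 3×2 = 6; aaB_ = 1×2 = 2; aabb = 1×2 = 2
Apply the phenotype rules: A_B_ (6) → disc-shaped; A_bb (6) + aaB_ (2) → spherical; aabb (2) → elongated
Phenotype counts (out of 16): 6 disc-shaped, 8 spherical, 2 elongated
spherical: 8 out of 16 → fraction 1/2
Expected count = 1/2 × 1296 = 648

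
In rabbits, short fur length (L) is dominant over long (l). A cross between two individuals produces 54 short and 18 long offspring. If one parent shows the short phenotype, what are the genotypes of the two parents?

Observed offspring: 54 short, 18 long
The observed ratio simplifies to 3:1. Long (ll) offspring appear, so each parent must contribute one l allele. The parent stated to show short carries L, so it is Ll. The other parent is then either Ll or ll: Ll × ll would give a 1:1 split, whereas Ll × Ll gives 3:1 — matching the data. So both parents are heterozygous (Ll × Ll).
Parent genotypes: Ll × Ll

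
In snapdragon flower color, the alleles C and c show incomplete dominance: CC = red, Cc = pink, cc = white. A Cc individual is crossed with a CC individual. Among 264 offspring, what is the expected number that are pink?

Punnett square for Cc × CC:
Offspring genotypes: 2 CC, 2 Cc
Phenotype counts: 2 red, 2 pink
pink: 2 out of 4 → fraction 1/2
Expected count = 1/2 × 264 = 132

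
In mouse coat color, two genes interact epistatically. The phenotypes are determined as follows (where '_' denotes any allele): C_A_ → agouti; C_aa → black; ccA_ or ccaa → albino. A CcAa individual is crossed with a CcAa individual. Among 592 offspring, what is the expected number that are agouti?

Cross: CcAa × CcAa — consider each gene separately:
C gene: Cc × Cc → 1 CC, 2 Cc, 1 cc → 3 C_ : 1 cc (out of 4)
A gene: Aa × Aa → 1 AA, 2 Aa, 1 aa → 3 A_ : 1 aa (out of 4)
Genotype classes (out of 4 × 4 = 16): C_A_ = 3×3 = 9; C_aa = 3×1 = 3; ccA_ = 1×3 = 3; ccaa = 1×1 = 1
Apply the phenotype rules: C_A_ (9) → agouti; C_aa (3) → black; ccA_ (3) + ccaa (1) → albino
Phenotype counts (out of 16): 9 agouti, 3 black, 4 albino
agouti: 9 out of 16 → fraction 9/16
Expected count = 9/16 × 592 = 333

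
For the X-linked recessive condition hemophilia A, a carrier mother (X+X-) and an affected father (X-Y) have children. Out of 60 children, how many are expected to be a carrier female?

Cross: X+X- × X-Y
Offspring: 1 X+X-, 1 X+Y, 1 X-X-, 1 X-Y
Probability of a carrier female: 1/4
Expected count = 1/4 × 60 = 15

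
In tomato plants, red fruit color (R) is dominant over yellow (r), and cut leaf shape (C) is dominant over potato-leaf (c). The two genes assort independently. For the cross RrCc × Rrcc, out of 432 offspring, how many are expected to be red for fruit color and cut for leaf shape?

Dihybrid cross RrCc × Rrcc — consider each gene separately:
fruit color: Rr × Rr → 1 RR, 2 Rr, 1 rr → 3 R_ : 1 rr (out of 4)
leaf shape: Cc × cc → 2 Cc, 2 cc → 2 C_ : 2 cc (out of 4)
Looking for: red (R_) and cut (C_)
P(red) = 3/4, P(cut) = 2/4
P(both) = 3/4 × 2/4 = 6/16 = 3/8
Expected count = 3/8 × 432 = 162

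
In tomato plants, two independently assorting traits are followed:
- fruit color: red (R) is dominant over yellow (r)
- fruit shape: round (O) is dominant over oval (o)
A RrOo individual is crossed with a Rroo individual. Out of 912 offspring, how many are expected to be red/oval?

Dihybrid cross RrOo × Rroo — consider each gene separately:
fruit color: Rr × Rr → 1 RR, 2 Rr, 1 rr → 3 R_ : 1 rr (out of 4)
fruit shape: Oo × oo → 2 Oo, 2 oo → 2 O_ : 2 oo (out of 4)
Combine (counts out of 4 × 4 = 16): red/round (R_O_) = 3×2 = 6; red/oval (R_oo) = 3×2 = 6; yellow/round (rrO_) = 1×2 = 2; yellow/oval (rroo) = 1×2 = 2
Phenotype counts (out of 16): 6 red/round, 6 red/oval, 2 yellow/round, 2 yellow/oval
red/oval: 6 out of 16 → fraction 3/8
Expected count = 3/8 × 912 = 342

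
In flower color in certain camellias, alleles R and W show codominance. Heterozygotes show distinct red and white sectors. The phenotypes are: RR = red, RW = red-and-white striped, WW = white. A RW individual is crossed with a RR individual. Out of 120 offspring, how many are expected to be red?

Punnett square for RW × RR:
Offspring genotypes: 2 RR, 2 RW
Phenotype counts: 2 red, 2 red-and-white striped
red: 2 out of 4 → fraction 1/2
Expected count = 1/2 × 120 = 60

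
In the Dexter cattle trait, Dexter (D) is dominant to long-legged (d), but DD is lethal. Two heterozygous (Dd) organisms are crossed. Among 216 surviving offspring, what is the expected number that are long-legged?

Cross: Dd × Dd
Punnett square offspring (before lethality): 1 DD, 2 Dd, 1 dd
The DD genotype is lethal (embryos die); surviving offspring: 2 Dd, 1 dd
long-legged: 1 out of 3 → fraction 1/3
Expected count = 1/3 × 216 = 72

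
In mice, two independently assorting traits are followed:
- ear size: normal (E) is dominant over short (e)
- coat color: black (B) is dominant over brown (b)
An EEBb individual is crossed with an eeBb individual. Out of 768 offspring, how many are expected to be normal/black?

Dihybrid cross EEBb × eeBb — consider each gene separately:
ear size: EE × ee → 4 Ee → 4 E_ (out of 4)
coat color: Bb × Bb → 1 BB, 2 Bb, 1 bb → 3 B_ : 1 bb (out of 4)
Combine (counts out of 4 × 4 = 16): normal/black (E_B_) = 4×3 = 12; normal/brown (E_bb) = 4×1 = 4
Phenotype counts (out of 16): 12 normal/black, 4 normal/brown
normal/black: 12 out of 16 → fraction 3/4
Expected count = 3/4 × 768 = 576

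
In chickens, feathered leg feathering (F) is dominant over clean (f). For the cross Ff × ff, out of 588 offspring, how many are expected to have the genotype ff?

Punnett square for Ff × ff:
Offspring genotypes: 2 Ff, 2 ff
Total offspring: 4
Count with target: 2
Probability: 2/4 = 1/2
Expected count = 1/2 × 588 = 294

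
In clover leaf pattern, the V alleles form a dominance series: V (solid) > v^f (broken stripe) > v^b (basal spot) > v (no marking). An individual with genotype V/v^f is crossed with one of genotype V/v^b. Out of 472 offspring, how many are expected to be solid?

Cross: V/v^f × V/v^b
Allele dominance: V > v^f > v^b > v
Offspring genotypes: 1 V/V, 1 V/v^b, 1 V/v^f, 1 v^f/v^b
Phenotype counts: 3 solid, 1 broken stripe
solid: 3 out of 4 → fraction 3/4
Expected count = 3/4 × 472 = 354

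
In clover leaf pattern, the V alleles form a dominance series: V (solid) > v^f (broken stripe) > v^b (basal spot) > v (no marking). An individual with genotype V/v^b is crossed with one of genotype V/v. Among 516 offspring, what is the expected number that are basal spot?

Cross: V/v^b × V/v
Allele dominance: V > v^f > v^b > v
Offspring genotypes: 1 V/V, 1 V/v, 1 V/v^b, 1 v^b/v
Phenotype counts: 3 solid, 1 basal spot
basal spot: 1 out of 4 → fraction 1/4
Expected count = 1/4 × 516 = 129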